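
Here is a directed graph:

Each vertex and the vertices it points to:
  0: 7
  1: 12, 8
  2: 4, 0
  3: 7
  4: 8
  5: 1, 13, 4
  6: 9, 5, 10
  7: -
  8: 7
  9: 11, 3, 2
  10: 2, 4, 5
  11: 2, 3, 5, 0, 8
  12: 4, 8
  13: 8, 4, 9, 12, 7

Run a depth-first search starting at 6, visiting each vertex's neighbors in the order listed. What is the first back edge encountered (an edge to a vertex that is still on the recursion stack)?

13→9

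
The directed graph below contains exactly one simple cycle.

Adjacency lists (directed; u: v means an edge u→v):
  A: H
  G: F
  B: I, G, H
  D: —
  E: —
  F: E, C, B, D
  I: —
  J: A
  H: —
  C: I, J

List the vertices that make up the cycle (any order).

DFS with gray/black marking from F:
F gray
  E gray
  E black
  C gray
    I gray
    I black
    J gray
      A gray
        H gray
        H black
      A black
    J black
  C black
  B gray
    B→I: I black — skip
    G gray
      G→F: F is gray → back edge
Back edge closes the cycle F → B → G → F; its vertices are {B, F, G}.

B, F, G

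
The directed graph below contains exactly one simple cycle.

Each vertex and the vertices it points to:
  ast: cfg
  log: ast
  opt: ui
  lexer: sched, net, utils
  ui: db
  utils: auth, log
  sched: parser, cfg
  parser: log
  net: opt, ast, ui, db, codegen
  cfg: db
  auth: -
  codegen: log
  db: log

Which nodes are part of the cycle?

db, ast, cfg, log

DFS with gray/black marking from ast:
ast gray
  cfg gray
    db gray
      log gray
        log→ast: ast is gray → back edge
Back edge closes the cycle ast → cfg → db → log → ast; its vertices are {db, ast, cfg, log}.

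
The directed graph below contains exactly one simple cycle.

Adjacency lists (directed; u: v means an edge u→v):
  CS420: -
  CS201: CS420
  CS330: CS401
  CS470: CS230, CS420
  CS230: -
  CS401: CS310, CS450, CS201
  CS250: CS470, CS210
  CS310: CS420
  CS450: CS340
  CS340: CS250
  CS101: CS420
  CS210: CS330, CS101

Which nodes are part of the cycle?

CS210, CS250, CS330, CS340, CS401, CS450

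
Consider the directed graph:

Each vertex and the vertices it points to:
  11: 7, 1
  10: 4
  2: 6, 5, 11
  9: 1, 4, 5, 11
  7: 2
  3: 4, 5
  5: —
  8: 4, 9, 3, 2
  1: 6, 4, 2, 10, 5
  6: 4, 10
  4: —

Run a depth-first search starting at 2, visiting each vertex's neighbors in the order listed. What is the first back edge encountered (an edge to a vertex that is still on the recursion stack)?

DFS from 2 (visiting each vertex's neighbors in the order listed); mark gray on enter, black on exit:
2 gray
  6 gray
    4 gray
    4 black
    10 gray
      10→4: 4 black — skip
    10 black
  6 black
  5 gray
  5 black
  11 gray
    7 gray
      7→2: 2 is gray → back edge
First back edge: 7 → 2.

7->2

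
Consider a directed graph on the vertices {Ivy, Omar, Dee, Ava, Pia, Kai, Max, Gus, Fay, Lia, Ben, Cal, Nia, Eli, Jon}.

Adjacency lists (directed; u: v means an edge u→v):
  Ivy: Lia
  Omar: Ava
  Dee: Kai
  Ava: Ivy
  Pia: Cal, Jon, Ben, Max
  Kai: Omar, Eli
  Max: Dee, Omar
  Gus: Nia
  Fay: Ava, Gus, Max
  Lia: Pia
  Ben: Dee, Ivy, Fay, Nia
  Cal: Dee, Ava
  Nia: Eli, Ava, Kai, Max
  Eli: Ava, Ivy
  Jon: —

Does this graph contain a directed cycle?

Yes

DFS with white/gray/black marking, starting from Max:
Max gray
  Dee gray
    Kai gray
      Omar gray
        Ava gray
          Ivy gray
            Lia gray
              Pia gray
                Cal gray
                  Cal→Dee: Dee is gray → back edge
Back edge found, so a cycle exists: Dee → Kai → Omar → Ava → Ivy → Lia → Pia → Cal → Dee.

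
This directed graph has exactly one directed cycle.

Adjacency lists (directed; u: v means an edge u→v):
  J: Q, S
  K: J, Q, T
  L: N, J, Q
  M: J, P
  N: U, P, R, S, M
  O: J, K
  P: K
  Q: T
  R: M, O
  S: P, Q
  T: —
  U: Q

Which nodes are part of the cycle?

DFS with gray/black marking from S:
S gray
  P gray
    K gray
      J gray
        Q gray
          T gray
          T black
        Q black
        J→S: S is gray → back edge
Back edge closes the cycle S → P → K → J → S; its vertices are {J, K, P, S}.

J, K, P, S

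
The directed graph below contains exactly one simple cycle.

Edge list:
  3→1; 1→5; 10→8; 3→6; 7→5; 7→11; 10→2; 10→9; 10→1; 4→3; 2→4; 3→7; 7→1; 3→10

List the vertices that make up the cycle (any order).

2, 3, 4, 10

DFS with gray/black marking from 2:
2 gray
  4 gray
    3 gray
      6 gray
      6 black
      7 gray
        1 gray
          5 gray
          5 black
        1 black
        7→5: 5 black — skip
        11 gray
        11 black
      7 black
      3→1: 1 black — skip
      10 gray
        8 gray
        8 black
        10→2: 2 is gray → back edge
Back edge closes the cycle 2 → 4 → 3 → 10 → 2; its vertices are {2, 3, 4, 10}.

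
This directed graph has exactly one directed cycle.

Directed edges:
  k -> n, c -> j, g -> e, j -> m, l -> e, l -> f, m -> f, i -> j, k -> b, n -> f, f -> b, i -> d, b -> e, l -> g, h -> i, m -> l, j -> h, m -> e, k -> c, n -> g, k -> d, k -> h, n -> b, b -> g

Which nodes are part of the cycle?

h, i, j

DFS with gray/black marking from j:
j gray
  m gray
    e gray
    e black
    l gray
      g gray
        g→e: e black — skip
      g black
      l→e: e black — skip
      f gray
        b gray
          b→g: g black — skip
          b→e: e black — skip
        b black
      f black
    l black
    m→f: f black — skip
  m black
  h gray
    i gray
      d gray
      d black
      i→j: j is gray → back edge
Back edge closes the cycle j → h → i → j; its vertices are {h, i, j}.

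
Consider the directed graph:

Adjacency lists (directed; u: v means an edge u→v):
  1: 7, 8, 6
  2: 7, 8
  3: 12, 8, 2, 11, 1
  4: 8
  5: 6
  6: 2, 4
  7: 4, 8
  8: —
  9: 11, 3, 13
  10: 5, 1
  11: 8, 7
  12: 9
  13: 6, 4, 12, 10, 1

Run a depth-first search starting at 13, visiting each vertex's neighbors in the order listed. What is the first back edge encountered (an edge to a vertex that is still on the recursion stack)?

3->12

DFS from 13 (visiting each vertex's neighbors in the order listed); mark gray on enter, black on exit:
13 gray
  6 gray
    2 gray
      7 gray
        4 gray
          8 gray
          8 black
        4 black
        7→8: 8 black — skip
      7 black
      2→8: 8 black — skip
    2 black
    6→4: 4 black — skip
  6 black
  13→4: 4 black — skip
  12 gray
    9 gray
      11 gray
        11→8: 8 black — skip
        11→7: 7 black — skip
      11 black
      3 gray
        3→12: 12 is gray → back edge
First back edge: 3 → 12.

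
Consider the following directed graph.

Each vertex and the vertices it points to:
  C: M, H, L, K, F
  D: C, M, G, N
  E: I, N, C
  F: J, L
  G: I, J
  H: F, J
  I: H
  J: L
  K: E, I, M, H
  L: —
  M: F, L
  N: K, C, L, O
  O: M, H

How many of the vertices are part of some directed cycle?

A vertex is on a directed cycle iff it belongs to a strongly connected component of size ≥ 2 (or has a self-loop).
The vertices on cycles are {C, E, K, N} — 4 in total.

4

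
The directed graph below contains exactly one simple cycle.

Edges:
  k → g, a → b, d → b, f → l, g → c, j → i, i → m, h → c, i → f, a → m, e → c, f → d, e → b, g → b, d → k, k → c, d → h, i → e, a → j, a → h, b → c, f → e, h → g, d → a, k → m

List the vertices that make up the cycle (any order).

a, d, f, i, j

DFS with gray/black marking from d:
d gray
  k gray
    c gray
    c black
    g gray
      b gray
        b→c: c black — skip
      b black
      g→c: c black — skip
    g black
    m gray
    m black
  k black
  d→b: b black — skip
  a gray
    h gray
      h→g: g black — skip
      h→c: c black — skip
    h black
    j gray
      i gray
        f gray
          f→d: d is gray → back edge
Back edge closes the cycle d → a → j → i → f → d; its vertices are {a, d, f, i, j}.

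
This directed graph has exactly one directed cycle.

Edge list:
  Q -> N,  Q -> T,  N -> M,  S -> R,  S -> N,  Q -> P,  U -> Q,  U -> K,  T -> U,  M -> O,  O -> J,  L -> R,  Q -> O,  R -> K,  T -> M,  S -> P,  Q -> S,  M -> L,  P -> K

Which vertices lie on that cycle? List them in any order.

Q, T, U

DFS with gray/black marking from Q:
Q gray
  N gray
    M gray
      O gray
        J gray
        J black
      O black
      L gray
        R gray
          K gray
          K black
        R black
      L black
    M black
  N black
  P gray
    P→K: K black — skip
  P black
  Q→O: O black — skip
  S gray
    S→N: N black — skip
    S→P: P black — skip
    S→R: R black — skip
  S black
  T gray
    T→M: M black — skip
    U gray
      U→K: K black — skip
      U→Q: Q is gray → back edge
Back edge closes the cycle Q → T → U → Q; its vertices are {Q, T, U}.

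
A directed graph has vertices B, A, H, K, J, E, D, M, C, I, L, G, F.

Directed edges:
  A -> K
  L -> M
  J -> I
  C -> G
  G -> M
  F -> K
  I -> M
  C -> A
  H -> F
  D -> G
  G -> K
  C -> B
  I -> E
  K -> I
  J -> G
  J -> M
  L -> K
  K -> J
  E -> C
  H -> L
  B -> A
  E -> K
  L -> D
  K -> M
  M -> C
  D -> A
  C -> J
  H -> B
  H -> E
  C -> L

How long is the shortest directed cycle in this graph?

For each vertex v, BFS finds the shortest path from v back to v.
The shortest such closed walk is E → K → I → E, length 3.

3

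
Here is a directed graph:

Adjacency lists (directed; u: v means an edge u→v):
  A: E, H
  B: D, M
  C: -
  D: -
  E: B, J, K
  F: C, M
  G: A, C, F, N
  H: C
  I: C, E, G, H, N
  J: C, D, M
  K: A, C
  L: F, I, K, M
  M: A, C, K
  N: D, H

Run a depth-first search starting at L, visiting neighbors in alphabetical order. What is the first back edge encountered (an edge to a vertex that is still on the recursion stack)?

B->M

DFS from L (visiting neighbors in alphabetical order); mark gray on enter, black on exit:
L gray
  F gray
    C gray
    C black
    M gray
      A gray
        E gray
          B gray
            D gray
            D black
            B→M: M is gray → back edge
First back edge: B → M.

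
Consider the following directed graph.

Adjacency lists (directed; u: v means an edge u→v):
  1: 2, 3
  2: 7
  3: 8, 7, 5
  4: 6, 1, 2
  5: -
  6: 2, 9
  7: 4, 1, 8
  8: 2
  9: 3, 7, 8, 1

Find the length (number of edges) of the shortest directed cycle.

For each vertex v, BFS finds the shortest path from v back to v.
The shortest such closed walk is 3 → 7 → 1 → 3, length 3.

3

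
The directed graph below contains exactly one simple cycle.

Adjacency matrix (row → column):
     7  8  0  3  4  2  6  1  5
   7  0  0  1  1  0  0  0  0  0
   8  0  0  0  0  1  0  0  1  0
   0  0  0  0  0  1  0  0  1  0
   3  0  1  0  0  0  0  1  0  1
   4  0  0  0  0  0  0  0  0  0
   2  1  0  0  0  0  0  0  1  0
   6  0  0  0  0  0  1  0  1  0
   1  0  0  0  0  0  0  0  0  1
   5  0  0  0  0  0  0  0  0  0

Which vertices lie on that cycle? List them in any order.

2, 3, 6, 7

DFS with gray/black marking from 7:
7 gray
  3 gray
    8 gray
      4 gray
      4 black
      1 gray
        5 gray
        5 black
      1 black
    8 black
    6 gray
      6→1: 1 black — skip
      2 gray
        2→7: 7 is gray → back edge
Back edge closes the cycle 7 → 3 → 6 → 2 → 7; its vertices are {2, 3, 6, 7}.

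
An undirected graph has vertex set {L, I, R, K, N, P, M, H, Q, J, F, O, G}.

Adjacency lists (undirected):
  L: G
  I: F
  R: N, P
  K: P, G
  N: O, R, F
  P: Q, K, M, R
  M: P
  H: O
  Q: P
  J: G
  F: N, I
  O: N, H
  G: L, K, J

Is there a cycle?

No

DFS, tracking each vertex's parent; an edge to a visited non-parent vertex closes a cycle.
Start from J:
visit J (parent –)
  visit G (parent J)
    visit L (parent G)
      L–G: parent, skip
    visit K (parent G)
      visit P (parent K)
        visit Q (parent P)
          Q–P: parent, skip
        P–K: parent, skip
        visit M (parent P)
          M–P: parent, skip
        visit R (parent P)
          visit N (parent R)
            visit O (parent N)
              O–N: parent, skip
              visit H (parent O)
                H–O: parent, skip
            N–R: parent, skip
            visit F (parent N)
              F–N: parent, skip
              visit I (parent F)
                I–F: parent, skip
          R–P: parent, skip
      K–G: parent, skip
    G–J: parent, skip
No non-parent visited neighbor found — the graph is a forest.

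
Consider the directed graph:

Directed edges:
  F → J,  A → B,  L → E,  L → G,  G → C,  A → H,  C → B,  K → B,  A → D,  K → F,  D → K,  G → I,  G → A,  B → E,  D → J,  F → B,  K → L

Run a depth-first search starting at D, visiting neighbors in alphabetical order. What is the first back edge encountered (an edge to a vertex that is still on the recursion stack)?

A->D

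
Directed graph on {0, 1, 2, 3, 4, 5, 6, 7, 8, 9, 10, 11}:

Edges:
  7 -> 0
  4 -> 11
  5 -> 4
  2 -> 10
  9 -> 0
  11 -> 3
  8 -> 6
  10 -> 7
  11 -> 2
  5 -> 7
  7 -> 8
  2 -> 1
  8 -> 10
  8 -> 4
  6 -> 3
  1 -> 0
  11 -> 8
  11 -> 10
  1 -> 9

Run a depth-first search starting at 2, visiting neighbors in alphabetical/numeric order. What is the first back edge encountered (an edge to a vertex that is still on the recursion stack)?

DFS from 2 (visiting neighbors in alphabetical/numeric order); mark gray on enter, black on exit:
2 gray
  1 gray
    0 gray
    0 black
    9 gray
      9→0: 0 black — skip
    9 black
  1 black
  10 gray
    7 gray
      7→0: 0 black — skip
      8 gray
        4 gray
          11 gray
            11→2: 2 is gray → back edge
First back edge: 11 → 2.

11->2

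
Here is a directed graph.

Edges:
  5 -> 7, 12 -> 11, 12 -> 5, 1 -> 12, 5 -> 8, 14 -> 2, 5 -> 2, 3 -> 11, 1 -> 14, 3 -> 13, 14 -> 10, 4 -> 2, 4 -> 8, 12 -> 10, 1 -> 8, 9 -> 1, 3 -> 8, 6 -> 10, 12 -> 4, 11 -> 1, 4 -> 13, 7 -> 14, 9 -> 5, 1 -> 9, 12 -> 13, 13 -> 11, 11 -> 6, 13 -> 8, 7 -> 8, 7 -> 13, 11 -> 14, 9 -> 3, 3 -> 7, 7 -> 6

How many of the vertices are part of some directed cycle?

9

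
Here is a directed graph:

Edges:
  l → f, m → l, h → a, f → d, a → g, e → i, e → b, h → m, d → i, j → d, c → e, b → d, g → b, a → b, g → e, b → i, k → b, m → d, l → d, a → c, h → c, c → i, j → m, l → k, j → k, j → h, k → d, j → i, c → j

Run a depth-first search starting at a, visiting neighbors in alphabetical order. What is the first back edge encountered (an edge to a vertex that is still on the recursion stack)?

DFS from a (visiting neighbors in alphabetical order); mark gray on enter, black on exit:
a gray
  b gray
    d gray
      i gray
      i black
    d black
    b→i: i black — skip
  b black
  c gray
    e gray
      e→b: b black — skip
      e→i: i black — skip
    e black
    c→i: i black — skip
    j gray
      j→d: d black — skip
      h gray
        h→a: a is gray → back edge
First back edge: h → a.

h->a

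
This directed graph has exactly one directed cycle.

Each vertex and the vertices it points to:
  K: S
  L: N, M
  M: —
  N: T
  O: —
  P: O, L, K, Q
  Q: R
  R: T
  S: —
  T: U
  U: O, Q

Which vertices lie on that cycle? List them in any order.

Q, R, T, U

DFS with gray/black marking from Q:
Q gray
  R gray
    T gray
      U gray
        O gray
        O black
        U→Q: Q is gray → back edge
Back edge closes the cycle Q → R → T → U → Q; its vertices are {Q, R, T, U}.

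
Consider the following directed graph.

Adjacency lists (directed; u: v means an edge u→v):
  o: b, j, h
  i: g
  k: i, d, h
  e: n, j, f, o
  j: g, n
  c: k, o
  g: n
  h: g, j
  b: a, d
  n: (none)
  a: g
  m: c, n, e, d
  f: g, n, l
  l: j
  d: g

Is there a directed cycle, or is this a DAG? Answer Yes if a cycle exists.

No

DFS with white/gray/black marking, starting from a:
a gray
  g gray
    n gray
    n black
  g black
a black
o gray
  b gray
    b→a: a black — skip
    d gray
      d→g: g black — skip
    d black
  b black
  j gray
    j→g: g black — skip
    j→n: n black — skip
  j black
  h gray
    h→g: g black — skip
    h→j: j black — skip
  h black
o black
i gray
  i→g: g black — skip
i black
k gray
  k→i: i black — skip
  k→d: d black — skip
  k→h: h black — skip
k black
e gray
  e→n: n black — skip
  e→j: j black — skip
  f gray
    f→g: g black — skip
    f→n: n black — skip
    l gray
      l→j: j black — skip
    l black
  f black
  e→o: o black — skip
e black
c gray
  c→k: k black — skip
  c→o: o black — skip
c black
m gray
  m→c: c black — skip
  m→n: n black — skip
  m→e: e black — skip
  m→d: d black — skip
m black
Every edge goes to a white or black vertex — no back edge, so the graph is acyclic.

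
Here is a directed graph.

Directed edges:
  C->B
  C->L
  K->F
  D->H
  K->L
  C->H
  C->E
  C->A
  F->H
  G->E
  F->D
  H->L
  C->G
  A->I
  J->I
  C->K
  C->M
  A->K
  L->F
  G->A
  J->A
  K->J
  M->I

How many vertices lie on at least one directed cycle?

7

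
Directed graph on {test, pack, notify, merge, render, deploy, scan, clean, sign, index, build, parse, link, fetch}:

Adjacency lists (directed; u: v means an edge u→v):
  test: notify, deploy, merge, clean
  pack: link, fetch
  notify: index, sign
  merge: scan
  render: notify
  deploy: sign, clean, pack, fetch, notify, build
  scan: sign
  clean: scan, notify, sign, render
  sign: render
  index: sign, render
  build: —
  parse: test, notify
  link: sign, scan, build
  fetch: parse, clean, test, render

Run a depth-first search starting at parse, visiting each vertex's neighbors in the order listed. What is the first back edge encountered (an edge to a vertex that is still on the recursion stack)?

DFS from parse (visiting each vertex's neighbors in the order listed); mark gray on enter, black on exit:
parse gray
  test gray
    notify gray
      index gray
        sign gray
          render gray
            render→notify: notify is gray → back edge
First back edge: render → notify.

render->notify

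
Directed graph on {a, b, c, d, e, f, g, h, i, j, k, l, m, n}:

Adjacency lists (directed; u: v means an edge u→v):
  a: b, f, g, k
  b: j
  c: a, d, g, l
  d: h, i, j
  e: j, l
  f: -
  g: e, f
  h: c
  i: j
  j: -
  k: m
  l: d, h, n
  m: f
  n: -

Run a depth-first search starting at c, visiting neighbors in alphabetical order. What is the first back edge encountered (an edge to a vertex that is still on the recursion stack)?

DFS from c (visiting neighbors in alphabetical order); mark gray on enter, black on exit:
c gray
  a gray
    b gray
      j gray
      j black
    b black
    f gray
    f black
    g gray
      e gray
        e→j: j black — skip
        l gray
          d gray
            h gray
              h→c: c is gray → back edge
First back edge: h → c.

h->c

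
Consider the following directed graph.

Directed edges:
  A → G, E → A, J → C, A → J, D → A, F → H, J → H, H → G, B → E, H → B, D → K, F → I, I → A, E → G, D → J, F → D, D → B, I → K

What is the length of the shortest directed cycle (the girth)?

5

For each vertex v, BFS finds the shortest path from v back to v.
The shortest such closed walk is J → H → B → E → A → J, length 5.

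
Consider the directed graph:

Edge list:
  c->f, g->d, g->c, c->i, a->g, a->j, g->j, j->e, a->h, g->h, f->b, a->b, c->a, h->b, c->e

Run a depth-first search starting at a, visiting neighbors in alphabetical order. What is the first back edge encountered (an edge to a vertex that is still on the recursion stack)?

DFS from a (visiting neighbors in alphabetical order); mark gray on enter, black on exit:
a gray
  b gray
  b black
  g gray
    c gray
      c→a: a is gray → back edge
First back edge: c → a.

c→a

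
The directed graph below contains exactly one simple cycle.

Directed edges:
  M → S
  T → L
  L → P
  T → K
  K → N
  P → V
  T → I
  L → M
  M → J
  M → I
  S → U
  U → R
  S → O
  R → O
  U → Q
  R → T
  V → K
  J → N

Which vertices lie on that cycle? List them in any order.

DFS with gray/black marking from R:
R gray
  T gray
    I gray
    I black
    L gray
      P gray
        V gray
          K gray
            N gray
            N black
          K black
        V black
      P black
      M gray
        M→I: I black — skip
        S gray
          U gray
            Q gray
            Q black
            U→R: R is gray → back edge
Back edge closes the cycle R → T → L → M → S → U → R; its vertices are {L, M, R, S, T, U}.

L, M, R, S, T, U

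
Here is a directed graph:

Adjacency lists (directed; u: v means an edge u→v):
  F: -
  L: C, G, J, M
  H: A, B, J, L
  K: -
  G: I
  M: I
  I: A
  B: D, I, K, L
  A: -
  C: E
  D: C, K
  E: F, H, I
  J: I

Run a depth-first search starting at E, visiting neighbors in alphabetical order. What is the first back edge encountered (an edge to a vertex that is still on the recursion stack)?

DFS from E (visiting neighbors in alphabetical order); mark gray on enter, black on exit:
E gray
  F gray
  F black
  H gray
    A gray
    A black
    B gray
      D gray
        C gray
          C→E: E is gray → back edge
First back edge: C → E.

C→E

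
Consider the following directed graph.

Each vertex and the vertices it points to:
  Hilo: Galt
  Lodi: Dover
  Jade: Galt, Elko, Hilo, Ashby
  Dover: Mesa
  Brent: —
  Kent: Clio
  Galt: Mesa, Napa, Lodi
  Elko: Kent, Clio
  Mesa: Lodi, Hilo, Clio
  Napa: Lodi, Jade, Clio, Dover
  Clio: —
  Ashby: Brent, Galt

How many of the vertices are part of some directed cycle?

A vertex is on a directed cycle iff it belongs to a strongly connected component of size ≥ 2 (or has a self-loop).
The vertices on cycles are {Galt, Hilo, Jade, Lodi, Mesa, Napa, Ashby, Dover} — 8 in total.

8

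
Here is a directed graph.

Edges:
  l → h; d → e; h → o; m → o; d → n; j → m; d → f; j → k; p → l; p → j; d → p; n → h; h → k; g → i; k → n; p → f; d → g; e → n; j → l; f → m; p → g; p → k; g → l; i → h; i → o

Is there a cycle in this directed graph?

Yes

DFS with white/gray/black marking, starting from g:
g gray
  i gray
    h gray
      o gray
      o black
      k gray
        n gray
          n→h: h is gray → back edge
Back edge found, so a cycle exists: h → k → n → h.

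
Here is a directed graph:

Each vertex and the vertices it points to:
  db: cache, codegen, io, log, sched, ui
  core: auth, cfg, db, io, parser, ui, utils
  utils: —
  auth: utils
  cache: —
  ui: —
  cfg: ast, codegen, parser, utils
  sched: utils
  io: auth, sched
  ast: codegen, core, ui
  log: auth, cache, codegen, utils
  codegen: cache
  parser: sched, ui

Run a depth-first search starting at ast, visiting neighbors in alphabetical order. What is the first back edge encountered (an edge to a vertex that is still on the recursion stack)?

DFS from ast (visiting neighbors in alphabetical order); mark gray on enter, black on exit:
ast gray
  codegen gray
    cache gray
    cache black
  codegen black
  core gray
    auth gray
      utils gray
      utils black
    auth black
    cfg gray
      cfg→ast: ast is gray → back edge
First back edge: cfg → ast.

cfg→ast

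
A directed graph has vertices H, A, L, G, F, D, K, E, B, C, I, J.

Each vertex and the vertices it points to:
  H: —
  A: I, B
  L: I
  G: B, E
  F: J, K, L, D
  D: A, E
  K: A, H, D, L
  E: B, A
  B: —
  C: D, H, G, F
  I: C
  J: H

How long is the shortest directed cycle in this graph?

For each vertex v, BFS finds the shortest path from v back to v.
The shortest such closed walk is F → L → I → C → F, length 4.

4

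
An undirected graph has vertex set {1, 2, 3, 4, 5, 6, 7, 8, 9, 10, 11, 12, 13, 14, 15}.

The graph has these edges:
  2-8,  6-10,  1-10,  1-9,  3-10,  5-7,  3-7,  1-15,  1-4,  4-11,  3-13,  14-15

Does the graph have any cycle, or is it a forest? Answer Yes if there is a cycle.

No

DFS, tracking each vertex's parent; an edge to a visited non-parent vertex closes a cycle.
Start from 2:
visit 2 (parent –)
  visit 8 (parent 2)
    8–2: parent, skip
visit 1 (parent –)
  visit 15 (parent 1)
    visit 14 (parent 15)
      14–15: parent, skip
    15–1: parent, skip
  visit 10 (parent 1)
    10–1: parent, skip
    visit 3 (parent 10)
      3–10: parent, skip
      visit 7 (parent 3)
        visit 5 (parent 7)
          5–7: parent, skip
        7–3: parent, skip
      visit 13 (parent 3)
        13–3: parent, skip
    visit 6 (parent 10)
      6–10: parent, skip
  visit 9 (parent 1)
    9–1: parent, skip
  visit 4 (parent 1)
    4–1: parent, skip
    visit 11 (parent 4)
      11–4: parent, skip
visit 12 (parent –)
No non-parent visited neighbor found — the graph is a forest.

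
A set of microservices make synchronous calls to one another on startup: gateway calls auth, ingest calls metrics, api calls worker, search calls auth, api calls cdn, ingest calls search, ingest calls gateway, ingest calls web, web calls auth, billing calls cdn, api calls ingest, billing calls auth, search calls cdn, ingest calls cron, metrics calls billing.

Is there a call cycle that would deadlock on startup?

No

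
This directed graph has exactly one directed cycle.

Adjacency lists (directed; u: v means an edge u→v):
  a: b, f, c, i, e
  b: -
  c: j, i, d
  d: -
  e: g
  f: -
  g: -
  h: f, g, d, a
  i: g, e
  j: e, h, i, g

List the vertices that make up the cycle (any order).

DFS with gray/black marking from h:
h gray
  f gray
  f black
  g gray
  g black
  d gray
  d black
  a gray
    b gray
    b black
    a→f: f black — skip
    c gray
      j gray
        e gray
          e→g: g black — skip
        e black
        j→h: h is gray → back edge
Back edge closes the cycle h → a → c → j → h; its vertices are {a, c, h, j}.

a, c, h, j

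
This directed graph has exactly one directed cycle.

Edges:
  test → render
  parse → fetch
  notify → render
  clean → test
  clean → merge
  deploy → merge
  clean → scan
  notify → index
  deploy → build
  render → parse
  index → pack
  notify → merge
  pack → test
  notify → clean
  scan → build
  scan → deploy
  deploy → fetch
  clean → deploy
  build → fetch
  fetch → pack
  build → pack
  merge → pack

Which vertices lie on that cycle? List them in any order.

pack, test, fetch, parse, render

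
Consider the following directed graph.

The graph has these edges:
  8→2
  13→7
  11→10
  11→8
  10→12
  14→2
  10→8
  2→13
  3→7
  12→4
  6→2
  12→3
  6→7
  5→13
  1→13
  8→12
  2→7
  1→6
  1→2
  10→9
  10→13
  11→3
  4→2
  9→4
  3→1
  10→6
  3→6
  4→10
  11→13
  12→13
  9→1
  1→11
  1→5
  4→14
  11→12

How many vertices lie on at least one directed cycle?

8

A vertex is on a directed cycle iff it belongs to a strongly connected component of size ≥ 2 (or has a self-loop).
The vertices on cycles are {1, 3, 4, 8, 9, 10, 11, 12} — 8 in total.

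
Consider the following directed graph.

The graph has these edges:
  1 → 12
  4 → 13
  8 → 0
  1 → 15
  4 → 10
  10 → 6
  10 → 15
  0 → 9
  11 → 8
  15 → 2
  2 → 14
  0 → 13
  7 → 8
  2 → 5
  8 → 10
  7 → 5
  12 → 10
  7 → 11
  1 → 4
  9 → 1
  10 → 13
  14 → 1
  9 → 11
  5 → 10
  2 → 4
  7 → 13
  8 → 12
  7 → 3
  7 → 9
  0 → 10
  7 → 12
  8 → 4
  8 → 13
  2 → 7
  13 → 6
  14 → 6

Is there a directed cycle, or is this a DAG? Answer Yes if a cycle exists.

DFS with white/gray/black marking, starting from 4:
4 gray
  10 gray
    13 gray
      6 gray
      6 black
    13 black
    15 gray
      2 gray
        14 gray
          14→6: 6 black — skip
          1 gray
            1→4: 4 is gray → back edge
Back edge found, so a cycle exists: 4 → 10 → 15 → 2 → 14 → 1 → 4.

Yes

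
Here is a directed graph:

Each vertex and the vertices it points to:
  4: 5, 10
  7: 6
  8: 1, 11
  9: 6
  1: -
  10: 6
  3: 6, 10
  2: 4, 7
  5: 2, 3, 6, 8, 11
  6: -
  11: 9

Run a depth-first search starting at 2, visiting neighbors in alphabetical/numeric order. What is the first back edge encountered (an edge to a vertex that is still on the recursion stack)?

DFS from 2 (visiting neighbors in alphabetical/numeric order); mark gray on enter, black on exit:
2 gray
  4 gray
    5 gray
      5→2: 2 is gray → back edge
First back edge: 5 → 2.

5->2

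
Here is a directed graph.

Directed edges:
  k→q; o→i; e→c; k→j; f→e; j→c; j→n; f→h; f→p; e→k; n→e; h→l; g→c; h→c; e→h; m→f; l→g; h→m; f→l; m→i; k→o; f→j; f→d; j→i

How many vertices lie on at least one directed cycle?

7

A vertex is on a directed cycle iff it belongs to a strongly connected component of size ≥ 2 (or has a self-loop).
The vertices on cycles are {e, f, h, j, k, m, n} — 7 in total.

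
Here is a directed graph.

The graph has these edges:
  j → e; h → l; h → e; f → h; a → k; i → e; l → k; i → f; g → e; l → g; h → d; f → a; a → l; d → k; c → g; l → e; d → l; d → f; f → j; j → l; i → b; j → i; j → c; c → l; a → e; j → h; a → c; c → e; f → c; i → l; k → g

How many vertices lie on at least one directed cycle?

5

A vertex is on a directed cycle iff it belongs to a strongly connected component of size ≥ 2 (or has a self-loop).
The vertices on cycles are {d, f, h, i, j} — 5 in total.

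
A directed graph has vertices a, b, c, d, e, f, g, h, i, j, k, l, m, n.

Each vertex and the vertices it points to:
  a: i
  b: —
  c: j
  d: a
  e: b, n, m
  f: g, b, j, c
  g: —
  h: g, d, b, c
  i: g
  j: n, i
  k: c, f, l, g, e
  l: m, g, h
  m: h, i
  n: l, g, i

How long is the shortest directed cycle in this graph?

5

For each vertex v, BFS finds the shortest path from v back to v.
The shortest such closed walk is l → h → c → j → n → l, length 5.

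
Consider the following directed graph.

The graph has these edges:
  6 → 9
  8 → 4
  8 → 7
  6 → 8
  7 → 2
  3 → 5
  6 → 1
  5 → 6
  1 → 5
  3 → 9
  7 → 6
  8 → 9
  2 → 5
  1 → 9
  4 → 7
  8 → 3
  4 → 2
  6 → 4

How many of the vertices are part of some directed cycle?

A vertex is on a directed cycle iff it belongs to a strongly connected component of size ≥ 2 (or has a self-loop).
The vertices on cycles are {1, 2, 3, 4, 5, 6, 7, 8} — 8 in total.

8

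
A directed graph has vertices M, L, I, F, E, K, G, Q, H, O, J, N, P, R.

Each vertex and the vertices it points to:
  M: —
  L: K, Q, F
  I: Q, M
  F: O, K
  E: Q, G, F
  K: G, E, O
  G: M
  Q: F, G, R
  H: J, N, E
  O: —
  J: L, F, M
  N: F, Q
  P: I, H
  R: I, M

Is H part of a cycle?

No

H lies on a cycle iff there is a path from H back to itself.
Exploring from H, it never reaches itself; equivalently, its strongly connected component is a singleton.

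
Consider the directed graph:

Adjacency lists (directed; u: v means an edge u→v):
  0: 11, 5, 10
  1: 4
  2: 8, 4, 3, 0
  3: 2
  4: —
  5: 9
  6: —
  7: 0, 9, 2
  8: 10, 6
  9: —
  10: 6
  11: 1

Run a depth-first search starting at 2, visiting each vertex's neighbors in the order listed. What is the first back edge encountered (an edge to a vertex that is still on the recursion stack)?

DFS from 2 (visiting each vertex's neighbors in the order listed); mark gray on enter, black on exit:
2 gray
  8 gray
    10 gray
      6 gray
      6 black
    10 black
    8→6: 6 black — skip
  8 black
  4 gray
  4 black
  3 gray
    3→2: 2 is gray → back edge
First back edge: 3 → 2.

3→2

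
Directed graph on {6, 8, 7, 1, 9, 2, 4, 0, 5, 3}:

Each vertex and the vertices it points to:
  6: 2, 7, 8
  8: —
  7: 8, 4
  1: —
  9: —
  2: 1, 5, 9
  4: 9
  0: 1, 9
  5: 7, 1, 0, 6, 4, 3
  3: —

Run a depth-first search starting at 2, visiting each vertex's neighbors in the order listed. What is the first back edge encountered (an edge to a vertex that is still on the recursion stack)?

6→2

DFS from 2 (visiting each vertex's neighbors in the order listed); mark gray on enter, black on exit:
2 gray
  1 gray
  1 black
  5 gray
    7 gray
      8 gray
      8 black
      4 gray
        9 gray
        9 black
      4 black
    7 black
    5→1: 1 black — skip
    0 gray
      0→1: 1 black — skip
      0→9: 9 black — skip
    0 black
    6 gray
      6→2: 2 is gray → back edge
First back edge: 6 → 2.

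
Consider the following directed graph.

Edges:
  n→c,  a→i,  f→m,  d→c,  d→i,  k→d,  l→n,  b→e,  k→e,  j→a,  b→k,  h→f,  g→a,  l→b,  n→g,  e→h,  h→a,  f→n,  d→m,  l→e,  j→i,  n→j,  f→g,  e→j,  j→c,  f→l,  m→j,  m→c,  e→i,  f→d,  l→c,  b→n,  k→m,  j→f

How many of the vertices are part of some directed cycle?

A vertex is on a directed cycle iff it belongs to a strongly connected component of size ≥ 2 (or has a self-loop).
The vertices on cycles are {b, d, e, f, h, j, k, l, m, n} — 10 in total.

10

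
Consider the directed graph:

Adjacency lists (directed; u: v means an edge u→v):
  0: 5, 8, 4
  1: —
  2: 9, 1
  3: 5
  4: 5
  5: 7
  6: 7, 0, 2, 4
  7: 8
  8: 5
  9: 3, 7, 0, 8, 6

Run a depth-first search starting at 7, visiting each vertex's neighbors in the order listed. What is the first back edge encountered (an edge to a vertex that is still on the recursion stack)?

DFS from 7 (visiting each vertex's neighbors in the order listed); mark gray on enter, black on exit:
7 gray
  8 gray
    5 gray
      5→7: 7 is gray → back edge
First back edge: 5 → 7.

5→7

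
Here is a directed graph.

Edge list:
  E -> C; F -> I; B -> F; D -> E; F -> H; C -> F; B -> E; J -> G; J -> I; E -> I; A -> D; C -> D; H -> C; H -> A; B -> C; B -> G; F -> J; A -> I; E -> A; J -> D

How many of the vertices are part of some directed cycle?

A vertex is on a directed cycle iff it belongs to a strongly connected component of size ≥ 2 (or has a self-loop).
The vertices on cycles are {A, C, D, E, F, H, J} — 7 in total.

7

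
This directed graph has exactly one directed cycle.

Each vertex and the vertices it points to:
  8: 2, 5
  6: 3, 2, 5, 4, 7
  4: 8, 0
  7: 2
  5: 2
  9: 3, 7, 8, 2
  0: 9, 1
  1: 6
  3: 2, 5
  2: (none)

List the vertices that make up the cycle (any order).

DFS with gray/black marking from 6:
6 gray
  3 gray
    2 gray
    2 black
    5 gray
      5→2: 2 black — skip
    5 black
  3 black
  6→2: 2 black — skip
  6→5: 5 black — skip
  4 gray
    8 gray
      8→2: 2 black — skip
      8→5: 5 black — skip
    8 black
    0 gray
      9 gray
        9→3: 3 black — skip
        7 gray
          7→2: 2 black — skip
        7 black
        9→8: 8 black — skip
        9→2: 2 black — skip
      9 black
      1 gray
        1→6: 6 is gray → back edge
Back edge closes the cycle 6 → 4 → 0 → 1 → 6; its vertices are {0, 1, 4, 6}.

0, 1, 4, 6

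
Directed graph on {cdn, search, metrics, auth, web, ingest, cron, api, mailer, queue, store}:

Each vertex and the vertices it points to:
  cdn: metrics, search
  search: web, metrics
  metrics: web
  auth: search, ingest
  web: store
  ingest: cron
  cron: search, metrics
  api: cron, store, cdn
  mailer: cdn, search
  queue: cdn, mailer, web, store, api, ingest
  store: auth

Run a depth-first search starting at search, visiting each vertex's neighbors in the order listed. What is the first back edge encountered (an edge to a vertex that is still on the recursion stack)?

DFS from search (visiting each vertex's neighbors in the order listed); mark gray on enter, black on exit:
search gray
  web gray
    store gray
      auth gray
        auth→search: search is gray → back edge
First back edge: auth → search.

auth→search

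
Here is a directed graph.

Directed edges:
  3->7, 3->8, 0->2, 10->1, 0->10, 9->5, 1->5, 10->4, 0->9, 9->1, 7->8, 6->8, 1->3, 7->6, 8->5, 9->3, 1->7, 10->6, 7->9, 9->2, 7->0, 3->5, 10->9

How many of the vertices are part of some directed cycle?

6

A vertex is on a directed cycle iff it belongs to a strongly connected component of size ≥ 2 (or has a self-loop).
The vertices on cycles are {0, 1, 3, 7, 9, 10} — 6 in total.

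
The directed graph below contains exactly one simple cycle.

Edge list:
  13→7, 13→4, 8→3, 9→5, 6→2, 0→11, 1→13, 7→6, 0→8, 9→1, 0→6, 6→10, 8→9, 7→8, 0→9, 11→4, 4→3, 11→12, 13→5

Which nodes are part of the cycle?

DFS with gray/black marking from 9:
9 gray
  1 gray
    13 gray
      4 gray
        3 gray
        3 black
      4 black
      5 gray
      5 black
      7 gray
        6 gray
          2 gray
          2 black
          10 gray
          10 black
        6 black
        8 gray
          8→3: 3 black — skip
          8→9: 9 is gray → back edge
Back edge closes the cycle 9 → 1 → 13 → 7 → 8 → 9; its vertices are {1, 7, 8, 9, 13}.

1, 7, 8, 9, 13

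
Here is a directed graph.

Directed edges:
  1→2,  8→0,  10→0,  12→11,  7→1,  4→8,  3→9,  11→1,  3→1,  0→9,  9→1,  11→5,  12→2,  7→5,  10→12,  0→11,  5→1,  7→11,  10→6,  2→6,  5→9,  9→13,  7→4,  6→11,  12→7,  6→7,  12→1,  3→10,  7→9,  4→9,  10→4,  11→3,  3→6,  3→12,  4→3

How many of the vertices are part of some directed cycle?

13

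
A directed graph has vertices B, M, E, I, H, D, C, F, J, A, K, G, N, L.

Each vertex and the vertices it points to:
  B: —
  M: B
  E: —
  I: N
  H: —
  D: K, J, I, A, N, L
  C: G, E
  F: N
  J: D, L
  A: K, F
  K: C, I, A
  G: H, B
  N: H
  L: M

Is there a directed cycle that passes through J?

J is on a cycle iff J can reach itself via ≥1 edge.
J → D → J — yes.

Yes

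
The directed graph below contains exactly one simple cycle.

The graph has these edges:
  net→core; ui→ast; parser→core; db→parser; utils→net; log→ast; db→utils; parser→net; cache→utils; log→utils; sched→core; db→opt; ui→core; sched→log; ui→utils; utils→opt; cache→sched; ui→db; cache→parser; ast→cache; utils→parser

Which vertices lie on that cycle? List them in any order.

ast, log, cache, sched

DFS with gray/black marking from ast:
ast gray
  cache gray
    utils gray
      opt gray
      opt black
      parser gray
        core gray
        core black
        net gray
          net→core: core black — skip
        net black
      parser black
      utils→net: net black — skip
    utils black
    cache→parser: parser black — skip
    sched gray
      log gray
        log→ast: ast is gray → back edge
Back edge closes the cycle ast → cache → sched → log → ast; its vertices are {ast, log, cache, sched}.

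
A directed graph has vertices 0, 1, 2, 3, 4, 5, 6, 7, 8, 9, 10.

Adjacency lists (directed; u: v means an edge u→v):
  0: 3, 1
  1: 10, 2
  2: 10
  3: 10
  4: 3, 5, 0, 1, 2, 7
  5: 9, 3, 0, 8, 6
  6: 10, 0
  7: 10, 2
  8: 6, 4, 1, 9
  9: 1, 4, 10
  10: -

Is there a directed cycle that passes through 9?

Yes

9 is on a cycle iff 9 can reach itself via ≥1 edge.
9 → 4 → 5 → 9 — yes.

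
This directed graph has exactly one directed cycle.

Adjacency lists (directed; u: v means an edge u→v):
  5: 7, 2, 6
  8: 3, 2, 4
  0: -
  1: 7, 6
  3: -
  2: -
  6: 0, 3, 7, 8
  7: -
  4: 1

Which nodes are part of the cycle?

1, 4, 6, 8

DFS with gray/black marking from 6:
6 gray
  0 gray
  0 black
  3 gray
  3 black
  7 gray
  7 black
  8 gray
    8→3: 3 black — skip
    2 gray
    2 black
    4 gray
      1 gray
        1→7: 7 black — skip
        1→6: 6 is gray → back edge
Back edge closes the cycle 6 → 8 → 4 → 1 → 6; its vertices are {1, 4, 6, 8}.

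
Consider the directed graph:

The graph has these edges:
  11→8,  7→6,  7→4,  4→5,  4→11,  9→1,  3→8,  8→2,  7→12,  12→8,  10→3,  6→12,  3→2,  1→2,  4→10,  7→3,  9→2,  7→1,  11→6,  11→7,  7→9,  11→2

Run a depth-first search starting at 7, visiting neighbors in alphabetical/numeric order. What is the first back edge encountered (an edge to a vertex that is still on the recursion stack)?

11->7

DFS from 7 (visiting neighbors in alphabetical/numeric order); mark gray on enter, black on exit:
7 gray
  1 gray
    2 gray
    2 black
  1 black
  3 gray
    3→2: 2 black — skip
    8 gray
      8→2: 2 black — skip
    8 black
  3 black
  4 gray
    5 gray
    5 black
    10 gray
      10→3: 3 black — skip
    10 black
    11 gray
      11→2: 2 black — skip
      6 gray
        12 gray
          12→8: 8 black — skip
        12 black
      6 black
      11→7: 7 is gray → back edge
First back edge: 11 → 7.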